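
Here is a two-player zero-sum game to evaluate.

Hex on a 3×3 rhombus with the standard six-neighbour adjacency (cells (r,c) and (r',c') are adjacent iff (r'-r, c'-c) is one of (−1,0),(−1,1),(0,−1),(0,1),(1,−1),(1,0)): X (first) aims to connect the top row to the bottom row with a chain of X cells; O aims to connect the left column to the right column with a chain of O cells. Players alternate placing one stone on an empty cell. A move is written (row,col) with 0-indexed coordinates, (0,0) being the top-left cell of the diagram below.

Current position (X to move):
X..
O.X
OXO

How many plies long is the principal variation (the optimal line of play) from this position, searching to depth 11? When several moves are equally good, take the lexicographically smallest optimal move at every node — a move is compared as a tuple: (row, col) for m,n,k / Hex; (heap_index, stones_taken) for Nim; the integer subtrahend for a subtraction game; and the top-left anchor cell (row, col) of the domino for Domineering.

p1 X@[X../O.X/OXO]: (0,1)[XX./O.X/OXO]+1* (0,2)[X.X/O.X/OXO]+1 (1,1)[X../OXX/OXO]+1
p2 O@[XX./O.X/OXO]: (0,2)[XXO/O.X/OXO]-1* (1,1)[XX./OOX/OXO]-1
p3 X@[XXO/O.X/OXO]: (1,1)[XXO/OXX/OXO]+1*
p4 O@[XXO/OXX/OXO] terminal -1; root [X../O.X/OXO] d11

PV length from [X../O.X/OXO]: 3 plies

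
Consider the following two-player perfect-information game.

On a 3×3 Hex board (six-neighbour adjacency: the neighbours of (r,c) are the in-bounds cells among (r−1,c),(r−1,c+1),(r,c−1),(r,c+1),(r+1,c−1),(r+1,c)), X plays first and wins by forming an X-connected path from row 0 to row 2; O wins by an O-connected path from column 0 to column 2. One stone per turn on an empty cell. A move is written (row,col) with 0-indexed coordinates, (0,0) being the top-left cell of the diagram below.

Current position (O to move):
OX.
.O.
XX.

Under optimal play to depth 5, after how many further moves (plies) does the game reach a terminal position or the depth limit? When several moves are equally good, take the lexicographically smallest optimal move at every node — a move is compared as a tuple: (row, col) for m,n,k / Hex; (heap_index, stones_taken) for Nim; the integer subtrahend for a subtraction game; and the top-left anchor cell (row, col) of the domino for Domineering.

p1 O@[OX./.O./XX.]: (0,2)[OXO/.O./XX.]-1 (1,0)[OX./OO./XX.]+1* (1,2)[OX./.OO/XX.]-1 (2,2)[OX./.O./XXO]-1
p2 X@[OX./OO./XX.]: (0,2)[OXX/OO./XX.]-1* (1,2)[OX./OOX/XX.]-1 (2,2)[OX./OO./XXX]-1
p3 O@[OXX/OO./XX.]: (1,2)[OXX/OOO/XX.]+1* (2,2)[OXX/OO./XXO]-1
p4 X@[OXX/OOO/XX.] terminal -1; root [OX./.O./XX.] d5

PV length from [OX./.O./XX.]: 3 plies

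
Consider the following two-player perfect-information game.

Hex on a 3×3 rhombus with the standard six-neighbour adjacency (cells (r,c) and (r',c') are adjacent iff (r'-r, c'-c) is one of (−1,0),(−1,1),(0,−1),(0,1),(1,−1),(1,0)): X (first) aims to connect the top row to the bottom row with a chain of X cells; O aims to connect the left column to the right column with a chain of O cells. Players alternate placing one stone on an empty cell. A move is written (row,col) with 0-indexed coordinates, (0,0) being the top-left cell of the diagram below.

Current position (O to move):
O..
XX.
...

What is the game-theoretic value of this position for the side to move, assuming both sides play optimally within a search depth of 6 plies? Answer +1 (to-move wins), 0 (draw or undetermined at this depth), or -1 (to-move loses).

value(O../XX./..., O) = -1

p1 O@[O../XX./...]: (0,1)[OO./XX./...]-1* (0,2)[O.O/XX./...]-1 (1,2)[O../XXO/...]-1 (2,0)[O../XX./O..]-1 (2,1)[O../XX./.O.]-1 (2,2)[O../XX./..O]-1
p2 X@[OO./XX./...]: (0,2)[OOX/XX./...]+1* (1,2)[OO./XXX/...]-1 (2,0)[OO./XX./X..]-1 (2,1)[OO./XX./.X.]-1 (2,2)[OO./XX./..X]-1
p3 O@[OOX/XX./...]: (1,2)[OOX/XXO/...]-1* (2,0)[OOX/XX./O..]-1 (2,1)[OOX/XX./.O.]-1 (2,2)[OOX/XX./..O]-1
p4 X@[OOX/XXO/...]: (2,0)[OOX/XXO/X..]+1* (2,1)[OOX/XXO/.X.]+1 (2,2)[OOX/XXO/..X]+1
p5 O@[OOX/XXO/X..] terminal -1; root [O../XX./...] d6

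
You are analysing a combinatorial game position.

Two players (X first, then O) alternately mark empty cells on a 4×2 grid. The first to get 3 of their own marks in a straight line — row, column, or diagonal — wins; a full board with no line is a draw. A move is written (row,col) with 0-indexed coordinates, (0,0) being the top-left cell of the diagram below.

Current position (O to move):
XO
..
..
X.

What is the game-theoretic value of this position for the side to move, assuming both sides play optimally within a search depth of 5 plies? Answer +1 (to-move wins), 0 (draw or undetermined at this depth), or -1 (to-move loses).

ply 1, O at XO/../../X. | (1,0)=+0→XO/O./../X.*; (1,1)=+0→XO/.O/../X.; (2,0)=+0→XO/../O./X.; (2,1)=+0→XO/../.O/X.; (3,1)=+0→XO/../../XO
ply 2, X at XO/O./../X. | (1,1)=+0→XO/OX/../X.*; (2,0)=+0→XO/O./X./X.; (2,1)=+0→XO/O./.X/X.; (3,1)=+0→XO/O./../XX
ply 3, O at XO/OX/../X. | (2,0)=+0→XO/OX/O./X.*; (2,1)=+0→XO/OX/.O/X.; (3,1)=+0→XO/OX/../XO
ply 4, X at XO/OX/O./X. | (2,1)=+0→XO/OX/OX/X.*; (3,1)=+0→XO/OX/O./XX
ply 5, O at XO/OX/OX/X. | (3,1)=+0→XO/OX/OX/XO*
ply 6: XO/OX/OX/XO is terminal +0 (X); from XO/../../X. depth 5

value(XO/../../X., O) = 0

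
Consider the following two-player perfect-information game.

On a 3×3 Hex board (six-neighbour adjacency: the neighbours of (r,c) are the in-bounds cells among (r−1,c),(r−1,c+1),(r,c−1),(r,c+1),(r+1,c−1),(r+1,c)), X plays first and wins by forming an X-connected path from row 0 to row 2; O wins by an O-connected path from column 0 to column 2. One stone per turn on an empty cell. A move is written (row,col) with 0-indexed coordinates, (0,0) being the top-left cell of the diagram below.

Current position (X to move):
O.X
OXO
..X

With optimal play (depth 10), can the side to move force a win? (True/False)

X winning at [O.X/OXO/..X]: True

ply 1, X at O.X/OXO/..X | (0,1)=+1→OXX/OXO/..X*; (2,0)=+1→O.X/OXO/X.X; (2,1)=+1→O.X/OXO/.XX
ply 2, O at OXX/OXO/..X | (2,0)=-1→OXX/OXO/O.X*; (2,1)=-1→OXX/OXO/.OX
ply 3, X at OXX/OXO/O.X | (2,1)=+1→OXX/OXO/OXX*
ply 4: OXX/OXO/OXX is terminal -1 (O); from O.X/OXO/..X depth 10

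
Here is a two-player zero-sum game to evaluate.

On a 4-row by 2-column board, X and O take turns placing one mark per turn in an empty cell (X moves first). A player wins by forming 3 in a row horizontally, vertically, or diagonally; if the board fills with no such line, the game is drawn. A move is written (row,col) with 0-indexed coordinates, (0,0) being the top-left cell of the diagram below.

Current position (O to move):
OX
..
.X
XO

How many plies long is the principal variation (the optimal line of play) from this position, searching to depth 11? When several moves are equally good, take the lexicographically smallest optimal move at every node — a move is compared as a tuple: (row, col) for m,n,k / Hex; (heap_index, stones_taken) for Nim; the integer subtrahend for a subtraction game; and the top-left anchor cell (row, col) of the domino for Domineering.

[OX/../.X/XO] O move#1: (1,0):-1/OX/O./.X/XO, (1,1):+0/OX/.O/.X/XO*, (2,0):-1/OX/../OX/XO
[OX/.O/.X/XO] X move#2: (1,0):+0/OX/XO/.X/XO*, (2,0):+0/OX/.O/XX/XO
[OX/XO/.X/XO] O move#3: (2,0):+0/OX/XO/OX/XO*
[OX/XO/OX/XO] end (terminal +0, X#4); searched OX/../.X/XO to 11

PV length from [OX/../.X/XO]: 3 plies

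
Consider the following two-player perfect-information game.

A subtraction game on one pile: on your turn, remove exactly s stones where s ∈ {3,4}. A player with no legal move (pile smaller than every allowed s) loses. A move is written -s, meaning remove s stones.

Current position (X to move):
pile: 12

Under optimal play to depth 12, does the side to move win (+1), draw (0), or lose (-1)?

value(12, X) = +1

ply 1, X at 12 | -3=+1→9*; -4=+1→8
ply 2, O at 9 | -3=-1→6*; -4=-1→5
ply 3, X at 6 | -3=-1→3; -4=+1→2*
ply 4: 2 is terminal -1 (O); from 12 depth 12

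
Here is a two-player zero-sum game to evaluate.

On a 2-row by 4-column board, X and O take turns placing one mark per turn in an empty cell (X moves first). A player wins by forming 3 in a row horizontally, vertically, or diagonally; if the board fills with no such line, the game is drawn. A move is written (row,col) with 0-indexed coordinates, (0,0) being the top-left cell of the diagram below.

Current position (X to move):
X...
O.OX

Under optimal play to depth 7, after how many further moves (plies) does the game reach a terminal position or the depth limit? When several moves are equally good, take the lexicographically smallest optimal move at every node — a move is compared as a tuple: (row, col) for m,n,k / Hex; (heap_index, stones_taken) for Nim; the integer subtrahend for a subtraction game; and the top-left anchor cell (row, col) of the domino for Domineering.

PV length from [X.../O.OX]: 4 plies

ply 1, X at X.../O.OX | (0,1)=-1→XX../O.OX; (0,2)=-1→X.X./O.OX; (0,3)=-1→X..X/O.OX; (1,1)=+0→X.../OXOX*
ply 2, O at X.../OXOX | (0,1)=+0→XO../OXOX*; (0,2)=+0→X.O./OXOX; (0,3)=+0→X..O/OXOX
ply 3, X at XO../OXOX | (0,2)=+0→XOX./OXOX*; (0,3)=+0→XO.X/OXOX
ply 4, O at XOX./OXOX | (0,3)=+0→XOXO/OXOX*
ply 5: XOXO/OXOX is terminal +0 (X); from X.../O.OX depth 7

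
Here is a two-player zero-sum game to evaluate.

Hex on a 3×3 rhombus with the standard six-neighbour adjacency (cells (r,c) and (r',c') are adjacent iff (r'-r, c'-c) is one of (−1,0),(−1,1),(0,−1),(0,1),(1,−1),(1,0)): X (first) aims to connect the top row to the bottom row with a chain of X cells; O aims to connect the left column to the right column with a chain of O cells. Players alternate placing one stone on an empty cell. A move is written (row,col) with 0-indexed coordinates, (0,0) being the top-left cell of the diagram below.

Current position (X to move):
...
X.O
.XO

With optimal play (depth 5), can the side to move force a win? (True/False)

[.../X.O/.XO] X move#1: (0,0):+1/X../X.O/.XO*, (0,1):+1/.X./X.O/.XO, (0,2):+1/..X/X.O/.XO, (1,1):+1/.../XXO/.XO, (2,0):+1/.../X.O/XXO
[X../X.O/.XO] O move#2: (0,1):-1/XO./X.O/.XO*, (0,2):-1/X.O/X.O/.XO, (1,1):-1/X../XOO/.XO, (2,0):-1/X../X.O/OXO
[XO./X.O/.XO] X move#3: (0,2):+1/XOX/X.O/.XO*, (1,1):+1/XO./XXO/.XO, (2,0):+1/XO./X.O/XXO
[XOX/X.O/.XO] O move#4: (1,1):-1/XOX/XOO/.XO*, (2,0):-1/XOX/X.O/OXO
[XOX/XOO/.XO] X move#5: (2,0):+1/XOX/XOO/XXO*
[XOX/XOO/XXO] end (terminal -1, O#6); searched .../X.O/.XO to 5

X winning at [.../X.O/.XO]: True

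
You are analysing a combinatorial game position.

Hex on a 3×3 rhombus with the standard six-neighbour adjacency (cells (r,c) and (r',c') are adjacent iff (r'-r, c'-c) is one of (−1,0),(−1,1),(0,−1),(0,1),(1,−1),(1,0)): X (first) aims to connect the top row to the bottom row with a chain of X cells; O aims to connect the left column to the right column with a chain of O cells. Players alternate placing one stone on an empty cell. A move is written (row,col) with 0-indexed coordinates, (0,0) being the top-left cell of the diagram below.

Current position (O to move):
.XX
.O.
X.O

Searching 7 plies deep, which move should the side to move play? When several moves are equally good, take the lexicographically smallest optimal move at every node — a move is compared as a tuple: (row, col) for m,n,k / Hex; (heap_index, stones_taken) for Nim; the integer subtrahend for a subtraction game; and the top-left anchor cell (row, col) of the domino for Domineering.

O's best at [.XX/.O./X.O]: (1,0)

p1 O@[.XX/.O./X.O]: (0,0)[OXX/.O./X.O]-1 (1,0)[.XX/OO./X.O]+1* (1,2)[.XX/.OO/X.O]-1 (2,1)[.XX/.O./XOO]-1
p2 X@[.XX/OO./X.O]: (0,0)[XXX/OO./X.O]-1* (1,2)[.XX/OOX/X.O]-1 (2,1)[.XX/OO./XXO]-1
p3 O@[XXX/OO./X.O]: (1,2)[XXX/OOO/X.O]+1* (2,1)[XXX/OO./XOO]+1
p4 X@[XXX/OOO/X.O] terminal -1; root [.XX/.O./X.O] d7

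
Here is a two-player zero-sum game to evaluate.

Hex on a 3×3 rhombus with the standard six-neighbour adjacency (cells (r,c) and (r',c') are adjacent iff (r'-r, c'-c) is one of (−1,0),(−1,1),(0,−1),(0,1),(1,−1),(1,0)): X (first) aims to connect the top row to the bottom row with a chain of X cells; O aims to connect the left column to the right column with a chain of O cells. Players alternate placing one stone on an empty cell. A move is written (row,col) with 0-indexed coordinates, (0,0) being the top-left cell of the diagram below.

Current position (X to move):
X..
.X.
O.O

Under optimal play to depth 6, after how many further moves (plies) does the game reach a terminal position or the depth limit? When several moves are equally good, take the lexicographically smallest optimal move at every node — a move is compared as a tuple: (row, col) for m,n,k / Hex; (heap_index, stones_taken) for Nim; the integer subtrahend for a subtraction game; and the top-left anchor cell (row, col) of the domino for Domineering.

p1 X@[X../.X./O.O]: (0,1)[XX./.X./O.O]-1 (0,2)[X.X/.X./O.O]-1 (1,0)[X../XX./O.O]-1 (1,2)[X../.XX/O.O]-1 (2,1)[X../.X./OXO]+1*
p2 O@[X../.X./OXO]: (0,1)[XO./.X./OXO]-1* (0,2)[X.O/.X./OXO]-1 (1,0)[X../OX./OXO]-1 (1,2)[X../.XO/OXO]-1
p3 X@[XO./.X./OXO]: (0,2)[XOX/.X./OXO]+1* (1,0)[XO./XX./OXO]+1 (1,2)[XO./.XX/OXO]+1
p4 O@[XOX/.X./OXO] terminal -1; root [X../.X./O.O] d6

PV length from [X../.X./O.O]: 3 plies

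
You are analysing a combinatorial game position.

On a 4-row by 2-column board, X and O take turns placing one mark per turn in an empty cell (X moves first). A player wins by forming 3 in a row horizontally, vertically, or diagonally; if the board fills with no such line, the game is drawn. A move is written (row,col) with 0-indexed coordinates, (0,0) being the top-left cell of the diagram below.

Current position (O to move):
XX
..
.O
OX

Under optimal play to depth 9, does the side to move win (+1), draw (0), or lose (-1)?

ply 1, O at XX/../.O/OX | (1,0)=+0→XX/O./.O/OX*; (1,1)=+0→XX/.O/.O/OX; (2,0)=+0→XX/../OO/OX
ply 2, X at XX/O./.O/OX | (1,1)=-1→XX/OX/.O/OX; (2,0)=+0→XX/O./XO/OX*
ply 3, O at XX/O./XO/OX | (1,1)=+0→XX/OO/XO/OX*
ply 4: XX/OO/XO/OX is terminal +0 (X); from XX/../.O/OX depth 9

value(XX/../.O/OX, O) = 0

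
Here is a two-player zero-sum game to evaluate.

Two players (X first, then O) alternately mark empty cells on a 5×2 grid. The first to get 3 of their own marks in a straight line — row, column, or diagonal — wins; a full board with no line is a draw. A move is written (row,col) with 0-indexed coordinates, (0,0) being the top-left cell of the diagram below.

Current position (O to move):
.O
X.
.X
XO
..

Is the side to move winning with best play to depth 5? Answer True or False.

p1 O@[.O/X./.X/XO/..]: (0,0)[OO/X./.X/XO/..]-1 (1,1)[.O/XO/.X/XO/..]-1 (2,0)[.O/X./OX/XO/..]+0* (4,0)[.O/X./.X/XO/O.]-1 (4,1)[.O/X./.X/XO/.O]-1
p2 X@[.O/X./OX/XO/..]: (0,0)[XO/X./OX/XO/..]+0* (1,1)[.O/XX/OX/XO/..]+0 (4,0)[.O/X./OX/XO/X.]+0 (4,1)[.O/X./OX/XO/.X]+0
p3 O@[XO/X./OX/XO/..]: (1,1)[XO/XO/OX/XO/..]+0* (4,0)[XO/X./OX/XO/O.]+0 (4,1)[XO/X./OX/XO/.O]+0
p4 X@[XO/XO/OX/XO/..]: (4,0)[XO/XO/OX/XO/X.]+0* (4,1)[XO/XO/OX/XO/.X]+0
p5 O@[XO/XO/OX/XO/X.]: (4,1)[XO/XO/OX/XO/XO]+0*
p6 X@[XO/XO/OX/XO/XO] terminal +0; root [.O/X./.X/XO/..] d5

O winning at [.O/X./.X/XO/..]: False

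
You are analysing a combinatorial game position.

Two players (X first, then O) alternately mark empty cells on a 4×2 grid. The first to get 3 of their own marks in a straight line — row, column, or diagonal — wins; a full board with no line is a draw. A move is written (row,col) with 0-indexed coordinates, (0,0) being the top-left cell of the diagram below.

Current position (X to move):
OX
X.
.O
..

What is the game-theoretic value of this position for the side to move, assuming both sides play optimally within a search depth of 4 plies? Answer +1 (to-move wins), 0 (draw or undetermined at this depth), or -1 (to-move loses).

value(OX/X./.O/.., X) = 0

[OX/X./.O/..] X move#1: (1,1):+0/OX/XX/.O/..*, (2,0):+0/OX/X./XO/.., (3,0):+0/OX/X./.O/X., (3,1):+0/OX/X./.O/.X
[OX/XX/.O/..] O move#2: (2,0):+0/OX/XX/OO/..*, (3,0):+0/OX/XX/.O/O., (3,1):+0/OX/XX/.O/.O
[OX/XX/OO/..] X move#3: (3,0):+0/OX/XX/OO/X.*, (3,1):+0/OX/XX/OO/.X
[OX/XX/OO/X.] O move#4: (3,1):+0/OX/XX/OO/XO*
[OX/XX/OO/XO] end (terminal +0, X#5); searched OX/X./.O/.. to 4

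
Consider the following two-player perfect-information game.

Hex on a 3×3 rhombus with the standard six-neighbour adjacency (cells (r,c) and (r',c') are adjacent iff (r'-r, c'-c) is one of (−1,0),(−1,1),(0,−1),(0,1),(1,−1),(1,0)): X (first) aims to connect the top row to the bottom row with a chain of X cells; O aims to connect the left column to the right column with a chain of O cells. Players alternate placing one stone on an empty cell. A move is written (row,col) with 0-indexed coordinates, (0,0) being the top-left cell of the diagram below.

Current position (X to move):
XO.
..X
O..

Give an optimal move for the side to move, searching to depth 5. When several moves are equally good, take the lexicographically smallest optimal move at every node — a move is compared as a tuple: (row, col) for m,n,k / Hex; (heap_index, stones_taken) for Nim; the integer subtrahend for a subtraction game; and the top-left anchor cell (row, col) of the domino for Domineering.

p1 X@[XO./..X/O..]: (0,2)[XOX/..X/O..]+1* (1,0)[XO./X.X/O..]+1 (1,1)[XO./.XX/O..]+1 (2,1)[XO./..X/OX.]-1 (2,2)[XO./..X/O.X]-1
p2 O@[XOX/..X/O..]: (1,0)[XOX/O.X/O..]-1* (1,1)[XOX/.OX/O..]-1 (2,1)[XOX/..X/OO.]-1 (2,2)[XOX/..X/O.O]-1
p3 X@[XOX/O.X/O..]: (1,1)[XOX/OXX/O..]+1* (2,1)[XOX/O.X/OX.]+1 (2,2)[XOX/O.X/O.X]+1
p4 O@[XOX/OXX/O..]: (2,1)[XOX/OXX/OO.]-1* (2,2)[XOX/OXX/O.O]-1
p5 X@[XOX/OXX/OO.]: (2,2)[XOX/OXX/OOX]+1*
p6 O@[XOX/OXX/OOX] terminal -1; root [XO./..X/O..] d5

X's best at [XO./..X/O..]: (0,2)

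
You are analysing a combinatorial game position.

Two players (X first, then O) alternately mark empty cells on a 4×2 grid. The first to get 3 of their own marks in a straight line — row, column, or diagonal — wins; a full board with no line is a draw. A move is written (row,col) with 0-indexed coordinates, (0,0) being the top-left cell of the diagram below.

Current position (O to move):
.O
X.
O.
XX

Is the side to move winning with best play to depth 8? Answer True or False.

O winning at [.O/X./O./XX]: False

p1 O@[.O/X./O./XX]: (0,0)[OO/X./O./XX]+0* (1,1)[.O/XO/O./XX]+0 (2,1)[.O/X./OO/XX]+0
p2 X@[OO/X./O./XX]: (1,1)[OO/XX/O./XX]+0* (2,1)[OO/X./OX/XX]+0
p3 O@[OO/XX/O./XX]: (2,1)[OO/XX/OO/XX]+0*
p4 X@[OO/XX/OO/XX] terminal +0; root [.O/X./O./XX] d8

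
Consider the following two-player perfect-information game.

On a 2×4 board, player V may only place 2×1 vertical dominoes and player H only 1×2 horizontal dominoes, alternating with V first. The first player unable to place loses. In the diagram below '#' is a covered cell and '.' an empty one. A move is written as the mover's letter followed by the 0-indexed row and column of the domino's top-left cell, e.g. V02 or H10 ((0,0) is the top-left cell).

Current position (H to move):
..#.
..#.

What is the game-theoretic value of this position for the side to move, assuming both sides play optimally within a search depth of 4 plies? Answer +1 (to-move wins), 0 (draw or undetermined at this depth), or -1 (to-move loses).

value(..#./..#., H) = +1

p1 H@[..#./..#.]: H00[###./..#.]+1* H10[..#./###.]+1
p2 V@[###./..#.]: V03[####/..##]-1*
p3 H@[####/..##]: H10[####/####]+1*
p4 V@[####/####] terminal -1; root [..#./..#.] d4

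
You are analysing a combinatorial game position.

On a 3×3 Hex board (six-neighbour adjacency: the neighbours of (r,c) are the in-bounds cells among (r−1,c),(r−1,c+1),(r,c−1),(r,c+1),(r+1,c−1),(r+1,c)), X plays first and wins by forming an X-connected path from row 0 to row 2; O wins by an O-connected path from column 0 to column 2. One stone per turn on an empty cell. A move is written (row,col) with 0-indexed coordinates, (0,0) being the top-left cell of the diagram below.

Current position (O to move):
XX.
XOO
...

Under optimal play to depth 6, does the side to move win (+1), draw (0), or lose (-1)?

[XX./XOO/...] O move#1: (0,2):-1/XXO/XOO/..., (2,0):+1/XX./XOO/O..*, (2,1):-1/XX./XOO/.O., (2,2):-1/XX./XOO/..O
[XX./XOO/O..] end (terminal -1, X#2); searched XX./XOO/... to 6

value(XX./XOO/..., O) = +1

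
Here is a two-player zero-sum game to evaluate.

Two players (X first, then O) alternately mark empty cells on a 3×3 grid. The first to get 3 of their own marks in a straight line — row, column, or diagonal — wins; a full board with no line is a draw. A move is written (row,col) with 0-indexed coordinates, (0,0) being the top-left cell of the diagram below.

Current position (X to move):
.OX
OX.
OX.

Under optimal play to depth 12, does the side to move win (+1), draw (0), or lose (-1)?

value(.OX/OX./OX., X) = 0

[.OX/OX./OX.] X move#1: (0,0):+0/XOX/OX./OX.*, (1,2):-1/.OX/OXX/OX., (2,2):-1/.OX/OX./OXX
[XOX/OX./OX.] O move#2: (1,2):-1/XOX/OXO/OX., (2,2):+0/XOX/OX./OXO*
[XOX/OX./OXO] X move#3: (1,2):+0/XOX/OXX/OXO*
[XOX/OXX/OXO] end (terminal +0, O#4); searched .OX/OX./OX. to 12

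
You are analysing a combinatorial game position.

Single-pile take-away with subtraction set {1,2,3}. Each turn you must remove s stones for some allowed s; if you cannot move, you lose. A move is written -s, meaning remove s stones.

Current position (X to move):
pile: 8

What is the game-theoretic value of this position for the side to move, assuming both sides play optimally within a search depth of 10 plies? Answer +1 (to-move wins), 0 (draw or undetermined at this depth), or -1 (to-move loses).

value(8, X) = -1

p1 X@[8]: -1[7]-1* -2[6]-1 -3[5]-1
p2 O@[7]: -1[6]-1 -2[5]-1 -3[4]+1*
p3 X@[4]: -1[3]-1* -2[2]-1 -3[1]-1
p4 O@[3]: -1[2]-1 -2[1]-1 -3[0]+1*
p5 X@[0] terminal -1; root [8] d10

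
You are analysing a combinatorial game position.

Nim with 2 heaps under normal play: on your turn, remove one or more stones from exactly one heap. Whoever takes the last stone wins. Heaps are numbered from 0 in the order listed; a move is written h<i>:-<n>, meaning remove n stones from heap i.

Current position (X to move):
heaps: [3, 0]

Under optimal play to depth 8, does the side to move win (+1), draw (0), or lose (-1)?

p1 X@[(3,0)]: h0:-1[(2,0)]-1 h0:-2[(1,0)]-1 h0:-3[(0,0)]+1*
p2 O@[(0,0)] terminal -1; root [(3,0)] d8

value((3,0), X) = +1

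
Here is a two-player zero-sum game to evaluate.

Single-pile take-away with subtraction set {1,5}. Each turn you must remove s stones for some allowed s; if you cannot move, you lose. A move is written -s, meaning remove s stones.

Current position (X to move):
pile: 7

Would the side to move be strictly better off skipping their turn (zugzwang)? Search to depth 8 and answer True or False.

ply 1, X at 7 | -1=+1→6*; -5=+1→2
ply 2, O at 6 | -1=-1→5*; -5=-1→1
ply 3, X at 5 | -1=+1→4*; -5=+1→0
ply 4, O at 4 | -1=-1→3*
ply 5, X at 3 | -1=+1→2*
ply 6, O at 2 | -1=-1→1*
ply 7, X at 1 | -1=+1→0*
ply 8: 0 is terminal -1 (O); from 7 depth 8
pass branch (O moves first from the same position):
  | ply 1, O at 7 | -1=+1→6*; -5=+1→2
  | ply 2, X at 6 | -1=-1→5*; -5=-1→1
  | ply 3, O at 5 | -1=+1→4*; -5=+1→0
  | ply 4, X at 4 | -1=-1→3*
  | ply 5, O at 3 | -1=+1→2*
  | ply 6, X at 2 | -1=-1→1*
  | ply 7, O at 1 | -1=+1→0*
  | ply 8: 0 is terminal -1 (X); from 7 depth 8
X moving scores +1; X passing scores -1

zugzwang(7, X) = False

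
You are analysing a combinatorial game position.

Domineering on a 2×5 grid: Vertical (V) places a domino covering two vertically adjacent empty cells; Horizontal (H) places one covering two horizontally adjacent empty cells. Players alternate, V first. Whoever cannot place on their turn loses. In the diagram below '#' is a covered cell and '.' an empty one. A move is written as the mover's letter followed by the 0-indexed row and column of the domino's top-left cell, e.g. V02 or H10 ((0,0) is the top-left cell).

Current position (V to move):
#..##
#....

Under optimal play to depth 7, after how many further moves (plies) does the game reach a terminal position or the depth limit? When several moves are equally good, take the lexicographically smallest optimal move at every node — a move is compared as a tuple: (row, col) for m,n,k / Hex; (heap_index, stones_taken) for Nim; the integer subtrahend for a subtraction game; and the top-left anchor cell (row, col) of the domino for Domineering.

ply 1, V at #..##/#.... | V01=-1→##.##/##...; V02=+1→#.###/#.#..*
ply 2, H at #.###/#.#.. | H13=-1→#.###/#.###*
ply 3, V at #.###/#.### | V01=+1→#####/#####*
ply 4: #####/##### is terminal -1 (H); from #..##/#.... depth 7

PV length from [#..##/#....]: 3 plies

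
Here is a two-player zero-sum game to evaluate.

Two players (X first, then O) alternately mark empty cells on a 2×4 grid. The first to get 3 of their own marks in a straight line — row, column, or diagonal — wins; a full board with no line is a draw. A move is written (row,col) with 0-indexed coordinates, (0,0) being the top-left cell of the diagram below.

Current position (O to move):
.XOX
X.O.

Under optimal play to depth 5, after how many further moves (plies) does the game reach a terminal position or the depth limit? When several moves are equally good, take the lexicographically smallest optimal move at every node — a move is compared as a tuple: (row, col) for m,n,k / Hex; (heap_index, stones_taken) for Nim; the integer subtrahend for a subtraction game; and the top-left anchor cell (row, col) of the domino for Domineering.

ply 1, O at .XOX/X.O. | (0,0)=+0→OXOX/X.O.*; (1,1)=+0→.XOX/XOO.; (1,3)=+0→.XOX/X.OO
ply 2, X at OXOX/X.O. | (1,1)=+0→OXOX/XXO.*; (1,3)=+0→OXOX/X.OX
ply 3, O at OXOX/XXO. | (1,3)=+0→OXOX/XXOO*
ply 4: OXOX/XXOO is terminal +0 (X); from .XOX/X.O. depth 5

PV length from [.XOX/X.O.]: 3 plies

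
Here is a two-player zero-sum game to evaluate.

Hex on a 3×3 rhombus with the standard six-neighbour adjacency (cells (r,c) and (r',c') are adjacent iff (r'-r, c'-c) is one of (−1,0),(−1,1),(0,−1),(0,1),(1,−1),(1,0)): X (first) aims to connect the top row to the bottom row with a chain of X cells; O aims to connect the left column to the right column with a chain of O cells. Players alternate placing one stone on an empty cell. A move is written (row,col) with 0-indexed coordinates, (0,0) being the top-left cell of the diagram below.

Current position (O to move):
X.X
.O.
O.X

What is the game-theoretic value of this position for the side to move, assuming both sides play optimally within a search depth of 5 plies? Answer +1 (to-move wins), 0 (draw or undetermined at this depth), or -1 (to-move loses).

value(X.X/.O./O.X, O) = +1

[X.X/.O./O.X] O move#1: (0,1):-1/XOX/.O./O.X, (1,0):-1/X.X/OO./O.X, (1,2):+1/X.X/.OO/O.X*, (2,1):-1/X.X/.O./OOX
[X.X/.OO/O.X] end (terminal -1, X#2); searched X.X/.O./O.X to 5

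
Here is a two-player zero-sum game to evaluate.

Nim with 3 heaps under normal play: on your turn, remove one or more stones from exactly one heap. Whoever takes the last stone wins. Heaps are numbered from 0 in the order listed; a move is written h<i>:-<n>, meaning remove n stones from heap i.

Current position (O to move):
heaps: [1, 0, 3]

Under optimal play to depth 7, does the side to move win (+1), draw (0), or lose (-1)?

ply 1, O at (1,0,3) | h0:-1=-1→(0,0,3); h2:-1=-1→(1,0,2); h2:-2=+1→(1,0,1)*; h2:-3=-1→(1,0,0)
ply 2, X at (1,0,1) | h0:-1=-1→(0,0,1)*; h2:-1=-1→(1,0,0)
ply 3, O at (0,0,1) | h2:-1=+1→(0,0,0)*
ply 4: (0,0,0) is terminal -1 (X); from (1,0,3) depth 7

value((1,0,3), O) = +1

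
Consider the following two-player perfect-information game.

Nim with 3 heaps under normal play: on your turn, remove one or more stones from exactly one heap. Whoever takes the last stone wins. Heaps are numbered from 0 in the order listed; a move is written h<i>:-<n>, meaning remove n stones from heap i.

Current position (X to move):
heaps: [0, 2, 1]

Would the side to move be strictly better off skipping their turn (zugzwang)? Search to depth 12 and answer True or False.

zugzwang((0,2,1), X) = False

p1 X@[(0,2,1)]: h1:-1[(0,1,1)]+1* h1:-2[(0,0,1)]-1 h2:-1[(0,2,0)]-1
p2 O@[(0,1,1)]: h1:-1[(0,0,1)]-1* h2:-1[(0,1,0)]-1
p3 X@[(0,0,1)]: h2:-1[(0,0,0)]+1*
p4 O@[(0,0,0)] terminal -1; root [(0,2,1)] d12
if X skipped the turn, O would face:
~ p1 O@[(0,2,1)]: h1:-1[(0,1,1)]+1* h1:-2[(0,0,1)]-1 h2:-1[(0,2,0)]-1
~ p2 X@[(0,1,1)]: h1:-1[(0,0,1)]-1* h2:-1[(0,1,0)]-1
~ p3 O@[(0,0,1)]: h2:-1[(0,0,0)]+1*
~ p4 X@[(0,0,0)] terminal -1; root [(0,2,1)] d12
compare (X): move=+1 vs pass=-1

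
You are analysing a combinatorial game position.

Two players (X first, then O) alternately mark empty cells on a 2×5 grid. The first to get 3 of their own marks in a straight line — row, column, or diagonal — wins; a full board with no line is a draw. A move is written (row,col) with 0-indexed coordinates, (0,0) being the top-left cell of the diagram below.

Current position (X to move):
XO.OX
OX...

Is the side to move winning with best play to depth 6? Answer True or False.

[XO.OX/OX...] X move#1: (0,2):+0/XOXOX/OX...*, (1,2):-1/XO.OX/OXX.., (1,3):-1/XO.OX/OX.X., (1,4):-1/XO.OX/OX..X
[XOXOX/OX...] O move#2: (1,2):+0/XOXOX/OXO..*, (1,3):+0/XOXOX/OX.O., (1,4):+0/XOXOX/OX..O
[XOXOX/OXO..] X move#3: (1,3):+0/XOXOX/OXOX.*, (1,4):+0/XOXOX/OXO.X
[XOXOX/OXOX.] O move#4: (1,4):+0/XOXOX/OXOXO*
[XOXOX/OXOXO] end (terminal +0, X#5); searched XO.OX/OX... to 6

X winning at [XO.OX/OX...]: False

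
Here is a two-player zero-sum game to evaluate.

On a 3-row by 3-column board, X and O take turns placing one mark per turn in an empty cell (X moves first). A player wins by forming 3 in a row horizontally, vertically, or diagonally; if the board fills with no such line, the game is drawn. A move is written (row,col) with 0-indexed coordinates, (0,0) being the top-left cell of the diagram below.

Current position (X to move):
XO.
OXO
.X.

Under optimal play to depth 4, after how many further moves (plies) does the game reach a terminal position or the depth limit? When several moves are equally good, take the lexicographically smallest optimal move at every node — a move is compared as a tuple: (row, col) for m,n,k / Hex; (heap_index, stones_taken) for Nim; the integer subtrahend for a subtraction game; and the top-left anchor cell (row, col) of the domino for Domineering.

PV length from [XO./OXO/.X.]: 3 plies

p1 X@[XO./OXO/.X.]: (0,2)[XOX/OXO/.X.]+1* (2,0)[XO./OXO/XX.]+1 (2,2)[XO./OXO/.XX]+1
p2 O@[XOX/OXO/.X.]: (2,0)[XOX/OXO/OX.]-1* (2,2)[XOX/OXO/.XO]-1
p3 X@[XOX/OXO/OX.]: (2,2)[XOX/OXO/OXX]+1*
p4 O@[XOX/OXO/OXX] terminal -1; root [XO./OXO/.X.] d4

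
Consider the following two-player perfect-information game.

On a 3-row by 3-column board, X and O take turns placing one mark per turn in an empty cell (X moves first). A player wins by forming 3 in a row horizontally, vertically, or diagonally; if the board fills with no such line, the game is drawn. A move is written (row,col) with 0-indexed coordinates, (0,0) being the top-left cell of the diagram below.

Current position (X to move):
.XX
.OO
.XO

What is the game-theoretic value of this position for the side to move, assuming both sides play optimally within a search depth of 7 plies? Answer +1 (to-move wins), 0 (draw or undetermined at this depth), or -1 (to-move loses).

value(.XX/.OO/.XO, X) = +1

[.XX/.OO/.XO] X move#1: (0,0):+1/XXX/.OO/.XO*, (1,0):-1/.XX/XOO/.XO, (2,0):-1/.XX/.OO/XXO
[XXX/.OO/.XO] end (terminal -1, O#2); searched .XX/.OO/.XO to 7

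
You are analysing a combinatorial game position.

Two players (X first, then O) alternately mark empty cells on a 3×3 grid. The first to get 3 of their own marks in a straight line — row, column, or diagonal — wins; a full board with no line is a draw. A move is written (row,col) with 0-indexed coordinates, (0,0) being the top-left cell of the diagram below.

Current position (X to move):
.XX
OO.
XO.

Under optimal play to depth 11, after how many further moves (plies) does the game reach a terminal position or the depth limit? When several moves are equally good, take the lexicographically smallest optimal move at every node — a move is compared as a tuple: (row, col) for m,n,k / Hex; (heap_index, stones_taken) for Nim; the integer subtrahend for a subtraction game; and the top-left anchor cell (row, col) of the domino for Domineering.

PV length from [.XX/OO./XO.]: 1 ply

ply 1, X at .XX/OO./XO. | (0,0)=+1→XXX/OO./XO.*; (1,2)=+1→.XX/OOX/XO.; (2,2)=-1→.XX/OO./XOX
ply 2: XXX/OO./XO. is terminal -1 (O); from .XX/OO./XO. depth 11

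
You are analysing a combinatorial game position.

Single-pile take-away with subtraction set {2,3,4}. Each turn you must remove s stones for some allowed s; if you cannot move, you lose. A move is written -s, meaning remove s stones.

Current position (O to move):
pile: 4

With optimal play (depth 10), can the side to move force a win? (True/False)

O winning at [4]: True

[4] O move#1: -2:-1/2, -3:+1/1*, -4:+1/0
[1] end (terminal -1, X#2); searched 4 to 10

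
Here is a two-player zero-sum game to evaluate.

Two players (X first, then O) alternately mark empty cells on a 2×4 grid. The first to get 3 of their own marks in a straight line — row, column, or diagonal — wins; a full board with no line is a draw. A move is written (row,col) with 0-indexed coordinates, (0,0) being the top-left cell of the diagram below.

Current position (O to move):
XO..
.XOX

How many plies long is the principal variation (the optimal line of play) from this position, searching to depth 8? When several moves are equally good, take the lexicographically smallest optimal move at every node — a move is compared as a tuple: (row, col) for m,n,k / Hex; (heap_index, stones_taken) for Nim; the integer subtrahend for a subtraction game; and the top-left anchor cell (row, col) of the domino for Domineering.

PV length from [XO../.XOX]: 3 plies

p1 O@[XO../.XOX]: (0,2)[XOO./.XOX]+0* (0,3)[XO.O/.XOX]+0 (1,0)[XO../OXOX]+0
p2 X@[XOO./.XOX]: (0,3)[XOOX/.XOX]+0* (1,0)[XOO./XXOX]-1
p3 O@[XOOX/.XOX]: (1,0)[XOOX/OXOX]+0*
p4 X@[XOOX/OXOX] terminal +0; root [XO../.XOX] d8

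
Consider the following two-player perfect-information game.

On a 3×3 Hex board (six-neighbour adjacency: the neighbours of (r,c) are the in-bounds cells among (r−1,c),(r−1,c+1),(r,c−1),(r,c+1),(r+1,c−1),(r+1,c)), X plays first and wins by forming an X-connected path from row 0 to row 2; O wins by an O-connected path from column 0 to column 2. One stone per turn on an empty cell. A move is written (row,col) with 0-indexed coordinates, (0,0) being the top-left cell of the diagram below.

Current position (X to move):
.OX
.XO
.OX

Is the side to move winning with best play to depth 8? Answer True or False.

X winning at [.OX/.XO/.OX]: True

ply 1, X at .OX/.XO/.OX | (0,0)=-1→XOX/.XO/.OX; (1,0)=-1→.OX/XXO/.OX; (2,0)=+1→.OX/.XO/XOX*
ply 2: .OX/.XO/XOX is terminal -1 (O); from .OX/.XO/.OX depth 8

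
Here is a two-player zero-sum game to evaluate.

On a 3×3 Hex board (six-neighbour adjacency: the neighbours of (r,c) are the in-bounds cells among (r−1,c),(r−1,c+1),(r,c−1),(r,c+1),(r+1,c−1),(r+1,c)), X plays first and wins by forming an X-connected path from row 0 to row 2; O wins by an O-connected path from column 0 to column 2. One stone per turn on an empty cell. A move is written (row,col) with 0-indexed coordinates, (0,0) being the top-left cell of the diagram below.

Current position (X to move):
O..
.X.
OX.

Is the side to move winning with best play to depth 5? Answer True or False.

[O../.X./OX.] X move#1: (0,1):+1/OX./.X./OX.*, (0,2):+1/O.X/.X./OX., (1,0):+1/O../XX./OX., (1,2):+1/O../.XX/OX., (2,2):+1/O../.X./OXX
[OX./.X./OX.] end (terminal -1, O#2); searched O../.X./OX. to 5

X winning at [O../.X./OX.]: True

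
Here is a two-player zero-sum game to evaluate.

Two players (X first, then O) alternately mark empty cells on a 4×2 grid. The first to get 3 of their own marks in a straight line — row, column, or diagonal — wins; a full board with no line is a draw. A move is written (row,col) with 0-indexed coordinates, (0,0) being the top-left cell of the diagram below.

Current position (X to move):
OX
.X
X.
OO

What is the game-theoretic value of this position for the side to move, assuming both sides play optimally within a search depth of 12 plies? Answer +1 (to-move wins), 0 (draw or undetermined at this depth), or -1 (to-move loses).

value(OX/.X/X./OO, X) = +1

ply 1, X at OX/.X/X./OO | (1,0)=+0→OX/XX/X./OO; (2,1)=+1→OX/.X/XX/OO*
ply 2: OX/.X/XX/OO is terminal -1 (O); from OX/.X/X./OO depth 12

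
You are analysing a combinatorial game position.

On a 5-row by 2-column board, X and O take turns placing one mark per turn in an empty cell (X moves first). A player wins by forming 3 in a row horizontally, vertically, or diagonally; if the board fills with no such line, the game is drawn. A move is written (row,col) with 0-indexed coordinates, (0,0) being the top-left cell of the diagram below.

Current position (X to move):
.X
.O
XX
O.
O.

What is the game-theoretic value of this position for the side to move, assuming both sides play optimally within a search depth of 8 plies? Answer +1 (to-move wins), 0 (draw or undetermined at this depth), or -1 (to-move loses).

p1 X@[.X/.O/XX/O./O.]: (0,0)[XX/.O/XX/O./O.]+0* (1,0)[.X/XO/XX/O./O.]+0 (3,1)[.X/.O/XX/OX/O.]+0 (4,1)[.X/.O/XX/O./OX]+0
p2 O@[XX/.O/XX/O./O.]: (1,0)[XX/OO/XX/O./O.]+0* (3,1)[XX/.O/XX/OO/O.]-1 (4,1)[XX/.O/XX/O./OO]-1
p3 X@[XX/OO/XX/O./O.]: (3,1)[XX/OO/XX/OX/O.]+0* (4,1)[XX/OO/XX/O./OX]+0
p4 O@[XX/OO/XX/OX/O.]: (4,1)[XX/OO/XX/OX/OO]+0*
p5 X@[XX/OO/XX/OX/OO] terminal +0; root [.X/.O/XX/O./O.] d8

value(.X/.O/XX/O./O., X) = 0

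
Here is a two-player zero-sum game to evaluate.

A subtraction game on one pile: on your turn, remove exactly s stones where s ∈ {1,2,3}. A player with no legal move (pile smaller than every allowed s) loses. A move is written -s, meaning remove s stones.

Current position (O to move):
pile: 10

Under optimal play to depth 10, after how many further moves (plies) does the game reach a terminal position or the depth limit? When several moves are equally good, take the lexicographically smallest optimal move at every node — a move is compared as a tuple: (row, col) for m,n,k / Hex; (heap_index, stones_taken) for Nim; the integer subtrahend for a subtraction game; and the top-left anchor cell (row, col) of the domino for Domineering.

ply 1, O at 10 | -1=-1→9; -2=+1→8*; -3=-1→7
ply 2, X at 8 | -1=-1→7*; -2=-1→6; -3=-1→5
ply 3, O at 7 | -1=-1→6; -2=-1→5; -3=+1→4*
ply 4, X at 4 | -1=-1→3*; -2=-1→2; -3=-1→1
ply 5, O at 3 | -1=-1→2; -2=-1→1; -3=+1→0*
ply 6: 0 is terminal -1 (X); from 10 depth 10

PV length from [10]: 5 plies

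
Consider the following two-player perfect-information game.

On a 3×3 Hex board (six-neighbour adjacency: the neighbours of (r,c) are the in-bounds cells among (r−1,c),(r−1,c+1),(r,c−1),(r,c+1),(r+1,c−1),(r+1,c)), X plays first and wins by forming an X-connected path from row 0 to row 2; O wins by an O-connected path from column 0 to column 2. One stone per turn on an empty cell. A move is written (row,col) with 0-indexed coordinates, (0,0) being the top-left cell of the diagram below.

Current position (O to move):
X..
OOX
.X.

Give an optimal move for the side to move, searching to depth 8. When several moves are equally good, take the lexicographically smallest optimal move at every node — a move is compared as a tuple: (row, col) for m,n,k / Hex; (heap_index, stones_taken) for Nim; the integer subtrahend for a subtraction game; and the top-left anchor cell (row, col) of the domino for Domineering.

[X../OOX/.X.] O move#1: (0,1):-1/XO./OOX/.X., (0,2):+1/X.O/OOX/.X.*, (2,0):-1/X../OOX/OX., (2,2):-1/X../OOX/.XO
[X.O/OOX/.X.] end (terminal -1, X#2); searched X../OOX/.X. to 8

O's best at [X../OOX/.X.]: (0,2)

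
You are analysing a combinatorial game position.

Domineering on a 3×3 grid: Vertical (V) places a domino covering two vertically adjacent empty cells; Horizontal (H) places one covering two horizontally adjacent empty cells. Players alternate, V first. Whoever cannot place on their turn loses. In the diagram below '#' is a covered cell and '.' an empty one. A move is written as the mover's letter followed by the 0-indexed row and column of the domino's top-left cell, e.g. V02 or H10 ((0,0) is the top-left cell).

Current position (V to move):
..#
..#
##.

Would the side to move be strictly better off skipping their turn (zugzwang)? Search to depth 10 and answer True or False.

p1 V@[..#/..#/##.]: V00[#.#/#.#/##.]+1* V01[.##/.##/##.]+1
p2 H@[#.#/#.#/##.] terminal -1; root [..#/..#/##.] d10
suppose V passes — search the same position with H to move:
pass> p1 H@[..#/..#/##.]: H00[###/..#/##.]+1* H10[..#/###/##.]+1
pass> p2 V@[###/..#/##.] terminal -1; root [..#/..#/##.] d10
for V: play +1, pass -1

zugzwang(..#/..#/##., V) = False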